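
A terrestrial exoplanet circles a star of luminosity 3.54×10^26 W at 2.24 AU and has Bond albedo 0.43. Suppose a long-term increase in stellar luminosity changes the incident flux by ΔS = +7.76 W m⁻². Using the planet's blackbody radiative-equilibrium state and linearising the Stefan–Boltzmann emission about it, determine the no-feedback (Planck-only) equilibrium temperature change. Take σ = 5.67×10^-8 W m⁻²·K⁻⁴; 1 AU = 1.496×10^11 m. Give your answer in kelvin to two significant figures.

1.2 K

Orbital distance: d = 2.24 AU = 3.351×10^11 m.
S = L/(4πd²) = 250.9 W m⁻².
Unperturbed T_e = [250.9·(1−0.43)/(4σ)]^¼ = 158.5 K.
Only a fraction (1−α) is absorbed and it's spread over 4πR², so ΔF = (1−α)ΔS/4 = 1.106 W m⁻².
Planck response: λ_P = 4σT_e³ = 4·5.67×10⁻⁸·(158.5)³ = 0.9024 W m⁻²/K.
Hence the no-feedback warming is ΔF/(4σT_e³) = 1.23 K.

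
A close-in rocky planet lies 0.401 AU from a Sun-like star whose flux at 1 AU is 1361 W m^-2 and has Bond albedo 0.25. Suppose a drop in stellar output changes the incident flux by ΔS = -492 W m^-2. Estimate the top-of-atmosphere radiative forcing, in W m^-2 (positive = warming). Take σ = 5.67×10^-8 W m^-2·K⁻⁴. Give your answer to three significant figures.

-92.2 W m^-2

Flux at the orbit: S = 1361/(0.401)² = 8464 W m^-2.
ΔF = Δ[S(1−α)]/4 = (1−0.25)·-492/4 = -92.25 W m^-2.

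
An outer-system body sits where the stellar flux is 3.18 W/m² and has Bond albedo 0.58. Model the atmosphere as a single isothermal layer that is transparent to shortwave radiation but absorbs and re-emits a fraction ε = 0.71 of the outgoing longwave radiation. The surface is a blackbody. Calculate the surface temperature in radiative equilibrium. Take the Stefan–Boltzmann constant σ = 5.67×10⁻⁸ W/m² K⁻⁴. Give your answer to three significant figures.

The planet radiates to space at T_e = [S(1−α)/(4σ)]^(1/4) = 49.26 K.
Surface balance with a leaky layer gives σT_s⁴ = σT_e⁴·2/(2−ε), so T_s = T_e·[2/(2−0.71)]^(1/4) = 54.97 K.

55.0 K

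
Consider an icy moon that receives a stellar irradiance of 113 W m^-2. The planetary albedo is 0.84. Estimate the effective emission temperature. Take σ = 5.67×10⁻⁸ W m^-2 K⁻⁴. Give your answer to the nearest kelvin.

94 K

Averaging over the sphere, the absorbed flux is S(1−α)/4 = 4.520 W m^-2.
Set σT⁴ = 4.520 → T = (4.520/σ)^(1/4) = 94.49 K.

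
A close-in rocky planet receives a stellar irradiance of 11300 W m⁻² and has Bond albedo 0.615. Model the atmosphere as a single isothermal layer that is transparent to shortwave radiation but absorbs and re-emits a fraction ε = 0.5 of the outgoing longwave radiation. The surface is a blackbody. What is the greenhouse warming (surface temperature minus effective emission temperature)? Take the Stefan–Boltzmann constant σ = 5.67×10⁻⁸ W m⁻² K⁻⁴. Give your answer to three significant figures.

The planet radiates to space at T_e = [S(1−α)/(4σ)]^(1/4) = 372.2 K.
The surface balance (absorbed SW + ε·downward IR = σT_s⁴) with T_a⁴ = T_s⁴/2 reduces to T_s = T_e·[2/(2−ε)]^¼ = 399.9 K.
T_s − T_e = 399.9 − 372.2 = 27.75 K.

27.8 kelvin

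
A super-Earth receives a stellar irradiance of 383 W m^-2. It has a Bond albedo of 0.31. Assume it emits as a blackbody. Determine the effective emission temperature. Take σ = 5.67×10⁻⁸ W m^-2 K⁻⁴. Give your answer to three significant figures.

Absorbed flux (global mean): S(1−α)/4 = 383.0·0.69/4 = 66.07 W m^-2.
In equilibrium σT⁴ equals this, so T = 184.8 K.

185 K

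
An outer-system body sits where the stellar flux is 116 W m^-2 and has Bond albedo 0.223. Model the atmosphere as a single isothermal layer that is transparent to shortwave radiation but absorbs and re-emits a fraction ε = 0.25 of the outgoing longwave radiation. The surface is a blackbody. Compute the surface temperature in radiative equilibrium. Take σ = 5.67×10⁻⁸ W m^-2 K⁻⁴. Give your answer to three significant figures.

Effective emission temperature (TOA balance): σT_e⁴ = S(1−α)/4 = 22.53 W m^-2 → T_e = 141.2 K.
For a single slab of emissivity ε, T_s⁴ = 2T_e⁴/(2−ε); thus T_s = 141.2·(1.143)^(1/4) = 146.0 K.

146 kelvin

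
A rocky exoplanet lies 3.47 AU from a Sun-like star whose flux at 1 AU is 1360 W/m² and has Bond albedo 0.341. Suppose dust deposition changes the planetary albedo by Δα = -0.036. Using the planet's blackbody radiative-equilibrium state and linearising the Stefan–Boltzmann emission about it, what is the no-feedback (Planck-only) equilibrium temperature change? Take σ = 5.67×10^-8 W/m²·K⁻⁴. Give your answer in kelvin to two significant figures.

1.8 K

By the inverse-square law, S = 1360/3.47² = 112.9 W/m².
The baseline emission temperature is T_e = 134.6 K.
TOA radiative forcing: ΔF = −S·Δα/4 = −112.9·(-0.036)/4 = 1.017 W/m².
Planck response: λ_P = 4σT_e³ = 4·5.67×10⁻⁸·(134.6)³ = 0.5530 W/m²/K.
Hence the no-feedback warming is ΔF/(4σT_e³) = 1.84 K.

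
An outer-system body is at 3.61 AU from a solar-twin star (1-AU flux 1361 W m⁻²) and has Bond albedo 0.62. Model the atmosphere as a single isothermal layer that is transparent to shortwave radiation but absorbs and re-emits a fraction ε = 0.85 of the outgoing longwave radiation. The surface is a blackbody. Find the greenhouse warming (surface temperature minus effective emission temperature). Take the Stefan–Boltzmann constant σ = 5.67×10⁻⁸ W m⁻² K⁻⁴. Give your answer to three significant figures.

Irradiance scales as 1/d², so S = 1361 W m⁻² × (1/3.61)² = 104.4 W m⁻².
Effective emission temperature (TOA balance): σT_e⁴ = S(1−α)/4 = 9.921 W m⁻² → T_e = 115.0 K.
For a single slab of emissivity ε, T_s⁴ = 2T_e⁴/(2−ε); thus T_s = 115.0·(1.739)^(1/4) = 132.1 K.
T_s − T_e = 132.1 − 115.0 = 17.06 K.

17.1 K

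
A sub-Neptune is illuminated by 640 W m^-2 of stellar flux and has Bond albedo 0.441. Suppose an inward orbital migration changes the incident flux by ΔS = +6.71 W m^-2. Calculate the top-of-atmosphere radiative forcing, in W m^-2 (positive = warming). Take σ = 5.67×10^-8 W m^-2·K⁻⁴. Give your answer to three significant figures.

TOA radiative forcing: ΔF = (1−α)ΔS/4 = 0.559·(+6.71)/4 = 0.9377 W m^-2.

0.938 W m^-2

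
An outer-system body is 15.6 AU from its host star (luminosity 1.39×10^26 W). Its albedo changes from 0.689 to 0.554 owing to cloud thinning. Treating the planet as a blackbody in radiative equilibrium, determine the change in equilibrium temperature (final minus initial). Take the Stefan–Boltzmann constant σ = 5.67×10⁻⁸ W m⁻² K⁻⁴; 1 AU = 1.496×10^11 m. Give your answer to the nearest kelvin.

Orbital distance: d = 15.6 AU = 2.334×10^12 m.
Flux at the orbit: S = L/(4πd²) = 1.39×10^26/(4π·(2.33×10^12)²) = 2.031 W m⁻².
Before: T₁ = [2.031·0.311/(4σ)]^(1/4) = 40.85 K.
Final:   T₂ = [S(1−0.554)/(4σ)]^(1/4) = 44.70 K.
ΔT = T₂ − T₁ = 3.853 K.

4 K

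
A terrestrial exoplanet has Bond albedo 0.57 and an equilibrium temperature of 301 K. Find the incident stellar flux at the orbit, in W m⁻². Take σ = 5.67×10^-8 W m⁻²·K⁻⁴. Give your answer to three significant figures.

From S(1−α)/4 = σT⁴: S = 4σT⁴/(1−α).
σT⁴ = 5.67×10⁻⁸·(301)⁴ = 465.4 W m⁻².
S = 4·465.4/0.43 = 4330 W m⁻².

4330 W m⁻²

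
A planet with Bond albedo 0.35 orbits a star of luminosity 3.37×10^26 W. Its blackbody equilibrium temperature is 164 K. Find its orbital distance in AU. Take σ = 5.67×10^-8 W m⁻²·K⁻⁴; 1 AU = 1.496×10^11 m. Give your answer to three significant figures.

2.18 AU

Energy balance gives S = 4σT⁴/(1−α) = 252.4 W m⁻².
Then d = [L/(4πS)]^(1/2) = 3.260×10^11 m, i.e. 2.179 AU.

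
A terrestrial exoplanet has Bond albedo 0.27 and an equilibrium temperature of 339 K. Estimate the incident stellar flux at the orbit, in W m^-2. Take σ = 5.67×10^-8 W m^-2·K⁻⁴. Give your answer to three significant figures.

4100 W m^-2

From S(1−α)/4 = σT⁴: S = 4σT⁴/(1−α).
σT⁴ = 5.67×10⁻⁸·(339)⁴ = 748.8 W m^-2.
S = 4·748.8/0.73 = 4103 W m^-2.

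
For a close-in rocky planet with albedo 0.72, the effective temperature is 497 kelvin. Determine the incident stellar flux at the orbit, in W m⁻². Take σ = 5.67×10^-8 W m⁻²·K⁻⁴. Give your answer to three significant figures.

From S(1−α)/4 = σT⁴: S = 4σT⁴/(1−α).
σT⁴ = 5.67×10⁻⁸·(497)⁴ = 3459 W m⁻².
So S = 4×3459/(1−0.72) = 49420 W m⁻².

49400 W m⁻²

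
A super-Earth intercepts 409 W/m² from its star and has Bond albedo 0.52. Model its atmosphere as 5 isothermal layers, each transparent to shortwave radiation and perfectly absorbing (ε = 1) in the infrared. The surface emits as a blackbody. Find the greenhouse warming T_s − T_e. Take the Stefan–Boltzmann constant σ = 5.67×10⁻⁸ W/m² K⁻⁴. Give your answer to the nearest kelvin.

The effective emission temperature is T_e = [S(1−α)/(4σ)]^¼ = 171.5 K.
Surface: T_s = (6)^¼·T_e = 268.5 K.
So the greenhouse effect raises the surface by 268.5 − 171.5 = 96.93 K.

97 kelvin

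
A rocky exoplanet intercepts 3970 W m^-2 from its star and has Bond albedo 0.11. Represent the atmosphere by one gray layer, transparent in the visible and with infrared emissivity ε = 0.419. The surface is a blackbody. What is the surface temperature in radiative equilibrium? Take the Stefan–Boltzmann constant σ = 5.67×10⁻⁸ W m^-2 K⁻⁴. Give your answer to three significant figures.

The planet radiates to space at T_e = [S(1−α)/(4σ)]^(1/4) = 353.3 K.
The surface balance (absorbed SW + ε·downward IR = σT_s⁴) with T_a⁴ = T_s⁴/2 reduces to T_s = T_e·[2/(2−ε)]^¼ = 374.7 K.

375 K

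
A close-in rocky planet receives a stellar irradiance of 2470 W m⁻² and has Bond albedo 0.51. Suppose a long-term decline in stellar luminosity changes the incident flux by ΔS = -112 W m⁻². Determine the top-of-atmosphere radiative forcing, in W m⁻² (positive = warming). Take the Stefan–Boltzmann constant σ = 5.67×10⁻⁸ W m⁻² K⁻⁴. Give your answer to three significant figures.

-13.7 W m⁻²

ΔF = Δ[S(1−α)]/4 = (1−0.51)·-112/4 = -13.72 W m⁻².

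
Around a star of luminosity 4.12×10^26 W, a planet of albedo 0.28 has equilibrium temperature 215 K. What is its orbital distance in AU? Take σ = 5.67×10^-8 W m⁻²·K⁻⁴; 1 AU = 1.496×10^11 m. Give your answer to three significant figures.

1.48 AU

Required flux: S = 4σT⁴/(1−α) = 673.1 W m⁻².
S = L/(4πd²) → d = √(L/4πS) = √(4.12×10^26/(4π·673.1)) = 2.207×10^11 m = 1.475 AU.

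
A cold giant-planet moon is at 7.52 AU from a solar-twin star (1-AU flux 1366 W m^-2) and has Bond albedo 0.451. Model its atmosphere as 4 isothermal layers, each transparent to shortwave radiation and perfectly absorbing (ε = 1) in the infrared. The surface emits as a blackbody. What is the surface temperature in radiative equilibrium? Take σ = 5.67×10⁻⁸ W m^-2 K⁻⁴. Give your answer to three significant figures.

Flux at the orbit: S = 1366/(7.52)² = 24.16 W m^-2.
OLR = S(1−α)/4 = 3.315 W m^-2; the top layer radiates at T_e = 87.45 K.
With N = 4 opaque layers, T_s = (N+1)^(1/4)·T_e = 5^(1/4)·87.45 = 130.8 K.

131 kelvin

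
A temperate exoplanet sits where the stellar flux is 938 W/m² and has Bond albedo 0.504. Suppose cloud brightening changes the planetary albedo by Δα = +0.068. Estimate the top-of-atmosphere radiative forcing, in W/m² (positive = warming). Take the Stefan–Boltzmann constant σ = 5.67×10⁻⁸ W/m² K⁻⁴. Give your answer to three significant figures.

ΔF = −(S/4)Δα = −(938.0/4)×(+0.068) = -15.95 W/m².

-15.9 W/m²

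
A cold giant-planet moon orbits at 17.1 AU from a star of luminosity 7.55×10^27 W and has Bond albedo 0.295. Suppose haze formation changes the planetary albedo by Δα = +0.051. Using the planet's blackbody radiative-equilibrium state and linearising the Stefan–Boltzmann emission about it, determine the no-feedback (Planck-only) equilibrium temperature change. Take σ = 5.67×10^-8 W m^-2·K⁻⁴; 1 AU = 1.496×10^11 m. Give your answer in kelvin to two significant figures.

-2.4 K

Orbital distance: d = 17.1 AU = 2.558×10^12 m.
S = L/(4πd²) = 91.81 W m^-2.
Unperturbed T_e = [91.81·(1−0.295)/(4σ)]^¼ = 130.0 K.
The change in absorbed flux is Δ[S(1−α)/4] = −SΔα/4 = -1.171 W m^-2.
The Planck feedback parameter is 4σT_e³ = 0.4980 W m^-2/K.
Hence the no-feedback warming is ΔF/(4σT_e³) = -2.35 K.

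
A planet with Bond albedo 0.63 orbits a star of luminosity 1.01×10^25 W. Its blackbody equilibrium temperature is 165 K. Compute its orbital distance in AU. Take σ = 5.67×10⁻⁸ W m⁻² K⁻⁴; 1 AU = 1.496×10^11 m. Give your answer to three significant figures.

0.281 AU

The flux needed for this T is 4σT⁴/(1−0.63) = 454.3 W m⁻².
Then d = [L/(4πS)]^(1/2) = 4.206×10^10 m, i.e. 0.2811 AU.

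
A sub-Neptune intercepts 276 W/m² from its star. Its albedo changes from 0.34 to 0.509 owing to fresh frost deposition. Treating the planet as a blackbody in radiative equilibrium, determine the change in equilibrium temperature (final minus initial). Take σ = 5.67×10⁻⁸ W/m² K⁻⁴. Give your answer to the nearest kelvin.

With α = 0.34, T₁ = 168.3 K.
With α = 0.509, T₂ = 156.3 K.
Change: 156.3 − 168.3 = -12.00 K.

-12 kelvin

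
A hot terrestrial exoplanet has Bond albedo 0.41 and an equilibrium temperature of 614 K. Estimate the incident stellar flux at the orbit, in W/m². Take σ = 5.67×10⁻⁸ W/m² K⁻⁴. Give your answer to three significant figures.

54600 W/m²

Invert the energy balance for S: S = 4σT⁴/(1−α).
σT⁴ = 5.67×10⁻⁸·(614)⁴ = 8059 W/m².
S = 4·8059/0.59 = 54630 W/m².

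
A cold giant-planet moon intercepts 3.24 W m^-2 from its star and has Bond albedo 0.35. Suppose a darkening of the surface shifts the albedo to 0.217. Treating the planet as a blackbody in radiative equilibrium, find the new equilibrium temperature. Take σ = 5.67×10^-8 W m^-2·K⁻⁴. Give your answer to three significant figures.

With the new albedo, S(1−α₂)/4 = 0.6342 W m^-2, so T₂ = 57.83 K.

57.8 K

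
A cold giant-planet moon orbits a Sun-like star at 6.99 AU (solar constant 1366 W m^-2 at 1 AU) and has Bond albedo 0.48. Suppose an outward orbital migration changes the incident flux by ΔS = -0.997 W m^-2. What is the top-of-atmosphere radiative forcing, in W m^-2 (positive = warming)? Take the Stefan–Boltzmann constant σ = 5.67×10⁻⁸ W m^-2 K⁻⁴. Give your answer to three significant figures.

-0.130 W m^-2

Irradiance scales as 1/d², so S = 1366 W m^-2 × (1/6.99)² = 27.96 W m^-2.
ΔF = Δ[S(1−α)]/4 = (1−0.48)·-0.997/4 = -0.1296 W m^-2.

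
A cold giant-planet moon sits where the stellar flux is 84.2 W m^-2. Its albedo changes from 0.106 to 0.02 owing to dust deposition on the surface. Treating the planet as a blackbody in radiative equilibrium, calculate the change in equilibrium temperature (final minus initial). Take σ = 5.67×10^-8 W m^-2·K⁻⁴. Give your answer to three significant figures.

With α = 0.106, T₁ = 135.0 K.
With α = 0.02, T₂ = 138.1 K.
ΔT = T₂ − T₁ = 3.135 K.

3.14 K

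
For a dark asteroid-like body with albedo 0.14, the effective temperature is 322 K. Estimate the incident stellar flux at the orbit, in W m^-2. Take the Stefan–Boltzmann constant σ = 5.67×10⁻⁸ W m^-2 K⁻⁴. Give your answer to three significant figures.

Invert the energy balance for S: S = 4σT⁴/(1−α).
The emitted flux is σT⁴ = 609.5 W m^-2.
So S = 4×609.5/(1−0.14) = 2835 W m^-2.

2840 W m^-2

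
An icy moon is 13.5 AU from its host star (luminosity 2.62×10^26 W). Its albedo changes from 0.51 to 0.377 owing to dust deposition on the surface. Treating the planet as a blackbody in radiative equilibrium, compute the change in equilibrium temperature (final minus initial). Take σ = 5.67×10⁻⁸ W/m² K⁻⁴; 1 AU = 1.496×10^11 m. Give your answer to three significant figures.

3.57 kelvin

Orbital distance: d = 13.5 AU = 2.020×10^12 m.
Flux at the orbit: S = L/(4πd²) = 2.62×10^26/(4π·(2.02×10^12)²) = 5.112 W/m².
Initial: T₁ = [S(1−0.51)/(4σ)]^(1/4) = 57.65 K.
After:  T₂ = [5.112·0.623/(4σ)]^(1/4) = 61.21 K.
Change: 61.21 − 57.65 = 3.567 K.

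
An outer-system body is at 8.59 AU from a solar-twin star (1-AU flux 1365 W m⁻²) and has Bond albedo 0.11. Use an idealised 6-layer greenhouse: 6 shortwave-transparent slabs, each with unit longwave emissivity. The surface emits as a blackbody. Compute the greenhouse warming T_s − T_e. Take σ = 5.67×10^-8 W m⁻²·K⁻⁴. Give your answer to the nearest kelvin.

Irradiance scales as 1/d², so S = 1365 W m⁻² × (1/8.59)² = 18.50 W m⁻².
Top-of-atmosphere balance: σT_e⁴ = S(1−α)/4 = 4.116 W m⁻² → T_e = 92.30 K.
T_s = (N+1)^(1/4)·T_e = 150.1 K.
Warming: T_s − T_e = 57.84 K.

58 K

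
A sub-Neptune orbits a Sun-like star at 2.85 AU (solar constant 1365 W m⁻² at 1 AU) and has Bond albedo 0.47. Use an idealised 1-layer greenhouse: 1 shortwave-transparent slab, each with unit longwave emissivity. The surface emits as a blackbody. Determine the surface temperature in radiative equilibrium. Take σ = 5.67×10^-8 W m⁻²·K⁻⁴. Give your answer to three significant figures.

By the inverse-square law, S = 1365/2.85² = 168.1 W m⁻².
Top-of-atmosphere balance: σT_e⁴ = S(1−α)/4 = 22.27 W m⁻² → T_e = 140.8 K.
With N = 1 opaque layers, T_s = (N+1)^(1/4)·T_e = 2^(1/4)·140.8 = 167.4 K.

167 kelvin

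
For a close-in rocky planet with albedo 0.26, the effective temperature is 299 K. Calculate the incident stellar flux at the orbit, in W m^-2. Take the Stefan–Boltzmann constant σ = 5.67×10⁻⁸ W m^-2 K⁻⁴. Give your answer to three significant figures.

From S(1−α)/4 = σT⁴: S = 4σT⁴/(1−α).
The emitted flux is σT⁴ = 453.2 W m^-2.
So S = 4×453.2/(1−0.26) = 2450 W m^-2.

2450 W m^-2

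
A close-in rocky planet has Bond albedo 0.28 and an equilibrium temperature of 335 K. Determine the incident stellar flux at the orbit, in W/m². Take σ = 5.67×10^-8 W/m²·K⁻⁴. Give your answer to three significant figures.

3970 W/m²

Invert the energy balance for S: S = 4σT⁴/(1−α).
The emitted flux is σT⁴ = 714.1 W/m².
So S = 4×714.1/(1−0.28) = 3967 W/m².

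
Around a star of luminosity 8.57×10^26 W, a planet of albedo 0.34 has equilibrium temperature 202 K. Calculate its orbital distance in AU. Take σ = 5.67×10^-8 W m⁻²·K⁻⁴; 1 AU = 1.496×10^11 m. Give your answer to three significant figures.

The flux needed for this T is 4σT⁴/(1−0.34) = 572.1 W m⁻².
From L = 4πd²S, d = √(8.57×10^26/(4π·572.1)) = 3.452×10^11 m = 2.308 AU.

2.31 AU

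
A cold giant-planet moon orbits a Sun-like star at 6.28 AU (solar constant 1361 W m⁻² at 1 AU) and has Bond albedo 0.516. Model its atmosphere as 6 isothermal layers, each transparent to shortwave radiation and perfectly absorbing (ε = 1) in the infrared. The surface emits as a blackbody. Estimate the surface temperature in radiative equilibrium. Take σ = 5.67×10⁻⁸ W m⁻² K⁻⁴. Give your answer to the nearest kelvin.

By the inverse-square law, S = 1361/6.28² = 34.51 W m⁻².
The effective emission temperature is T_e = [S(1−α)/(4σ)]^¼ = 92.64 K.
For an N-layer opaque stack, T_s⁴ = (N+1)T_e⁴, hence T_s = (7)^(1/4)×92.64 K = 150.7 K.

151 K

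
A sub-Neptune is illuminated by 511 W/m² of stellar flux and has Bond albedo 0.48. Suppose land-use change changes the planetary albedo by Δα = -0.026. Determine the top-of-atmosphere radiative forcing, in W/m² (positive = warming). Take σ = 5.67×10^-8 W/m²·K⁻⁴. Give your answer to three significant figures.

3.32 W/m²

ΔF = −(S/4)Δα = −(511.0/4)×(-0.026) = 3.321 W/m².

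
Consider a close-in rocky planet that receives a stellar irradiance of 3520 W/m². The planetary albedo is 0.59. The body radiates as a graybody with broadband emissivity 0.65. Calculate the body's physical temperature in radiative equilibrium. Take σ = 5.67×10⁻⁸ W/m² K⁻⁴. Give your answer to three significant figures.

Absorbed flux (global mean): S(1−α)/4 = 3520·0.41/4 = 360.8 W/m².
Equating to εσT⁴ with ε = 0.65: T = (360.8/0.65σ)^(1/4) = 314.6 K.

315 K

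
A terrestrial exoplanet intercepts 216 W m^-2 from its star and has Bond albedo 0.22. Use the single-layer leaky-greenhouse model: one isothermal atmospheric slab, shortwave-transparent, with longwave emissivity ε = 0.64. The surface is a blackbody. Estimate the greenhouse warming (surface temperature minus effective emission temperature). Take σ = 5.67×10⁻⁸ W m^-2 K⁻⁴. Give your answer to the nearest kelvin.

Effective emission temperature (TOA balance): σT_e⁴ = S(1−α)/4 = 42.12 W m^-2 → T_e = 165.1 K.
The surface balance (absorbed SW + ε·downward IR = σT_s⁴) with T_a⁴ = T_s⁴/2 reduces to T_s = T_e·[2/(2−ε)]^¼ = 181.8 K.
T_s − T_e = 181.8 − 165.1 = 16.71 K.

17 K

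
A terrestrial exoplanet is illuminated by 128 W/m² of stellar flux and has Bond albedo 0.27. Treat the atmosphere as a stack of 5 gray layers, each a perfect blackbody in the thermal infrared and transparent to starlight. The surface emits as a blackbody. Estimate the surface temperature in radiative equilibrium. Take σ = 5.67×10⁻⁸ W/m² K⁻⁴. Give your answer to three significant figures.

Top-of-atmosphere balance: σT_e⁴ = S(1−α)/4 = 23.36 W/m² → T_e = 142.5 K.
Layer-by-layer balance gives σT_s⁴ = (N+1)σT_e⁴, so T_s = 6^¼·142.5 = 223.0 K.

223 K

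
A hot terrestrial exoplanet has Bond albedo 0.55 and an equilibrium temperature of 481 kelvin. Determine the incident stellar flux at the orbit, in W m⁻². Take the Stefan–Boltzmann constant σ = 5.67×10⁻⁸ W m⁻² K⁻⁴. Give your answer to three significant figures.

From S(1−α)/4 = σT⁴: S = 4σT⁴/(1−α).
The emitted flux is σT⁴ = 3035 W m⁻².
So S = 4×3035/(1−0.55) = 26980 W m⁻².

27000 W m⁻²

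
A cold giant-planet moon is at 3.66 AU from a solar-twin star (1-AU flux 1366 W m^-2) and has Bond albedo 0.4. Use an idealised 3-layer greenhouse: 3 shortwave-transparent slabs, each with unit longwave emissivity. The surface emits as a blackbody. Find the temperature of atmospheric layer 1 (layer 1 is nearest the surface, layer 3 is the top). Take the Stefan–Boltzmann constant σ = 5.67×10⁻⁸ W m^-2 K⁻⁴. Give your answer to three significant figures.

169 K

Irradiance scales as 1/d², so S = 1366 W m^-2 × (1/3.66)² = 102.0 W m^-2.
The effective emission temperature is T_e = [S(1−α)/(4σ)]^¼ = 128.2 K.
In the N-layer model, layer k (counted from the surface) has T_k = (N+1−k)^(1/4)·T_e.
With k = 1: T_1 = (3+1−1)^¼·128.2 K = 168.7 K.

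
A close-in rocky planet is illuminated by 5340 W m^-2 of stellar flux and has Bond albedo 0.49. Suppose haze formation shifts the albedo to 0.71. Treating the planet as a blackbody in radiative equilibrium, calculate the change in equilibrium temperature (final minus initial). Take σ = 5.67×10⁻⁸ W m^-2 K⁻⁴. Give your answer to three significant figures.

-43.6 K

Initial: T₁ = [S(1−0.49)/(4σ)]^(1/4) = 331.0 K.
With α = 0.71, T₂ = 287.5 K.
ΔT = T₂ − T₁ = -43.57 K.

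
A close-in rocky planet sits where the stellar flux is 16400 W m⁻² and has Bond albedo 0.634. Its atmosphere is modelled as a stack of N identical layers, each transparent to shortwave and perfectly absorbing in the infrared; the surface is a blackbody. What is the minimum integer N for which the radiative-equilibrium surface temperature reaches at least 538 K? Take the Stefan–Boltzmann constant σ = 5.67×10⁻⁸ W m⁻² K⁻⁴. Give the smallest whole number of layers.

3

OLR = S(1−α)/4 = 1501 W m⁻²; the top layer radiates at T_e = 403.3 K.
Need (N+1)T_e⁴ ≥ T_s⁴, i.e. N+1 ≥ (538/403.3)⁴ = 3.166.
So N ≥ 2.166; the smallest integer is N = 3.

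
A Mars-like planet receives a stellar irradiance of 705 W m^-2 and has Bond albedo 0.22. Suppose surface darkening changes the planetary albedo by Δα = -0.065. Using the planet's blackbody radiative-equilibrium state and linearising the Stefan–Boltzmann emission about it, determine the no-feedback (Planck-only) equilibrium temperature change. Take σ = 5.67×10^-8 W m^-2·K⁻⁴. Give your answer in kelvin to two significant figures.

4.6 K

Reference equilibrium: T_e = [S(1−α)/(4σ)]^(1/4) = 221.9 K.
ΔF = −(S/4)Δα = −(705.0/4)×(-0.065) = 11.46 W m^-2.
Linearising σT⁴ gives d(σT⁴)/dT = 4σT_e³ = 2.478 W m^-2 per K.
Hence the no-feedback warming is ΔF/(4σT_e³) = 4.62 K.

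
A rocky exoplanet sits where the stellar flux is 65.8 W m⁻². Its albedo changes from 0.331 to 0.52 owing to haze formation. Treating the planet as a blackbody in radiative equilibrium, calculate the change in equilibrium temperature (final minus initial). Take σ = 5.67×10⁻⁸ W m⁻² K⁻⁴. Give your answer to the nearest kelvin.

Initial: T₁ = [S(1−0.331)/(4σ)]^(1/4) = 118.0 K.
Final:   T₂ = [S(1−0.52)/(4σ)]^(1/4) = 108.6 K.
ΔT = T₂ − T₁ = -9.401 K.

-9 K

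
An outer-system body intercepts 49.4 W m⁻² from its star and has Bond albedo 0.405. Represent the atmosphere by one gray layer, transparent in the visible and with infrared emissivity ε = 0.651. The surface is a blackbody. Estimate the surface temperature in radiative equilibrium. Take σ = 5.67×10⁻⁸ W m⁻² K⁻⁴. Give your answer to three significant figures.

118 kelvin

Effective emission temperature (TOA balance): σT_e⁴ = S(1−α)/4 = 7.348 W m⁻² → T_e = 106.7 K.
For a single slab of emissivity ε, T_s⁴ = 2T_e⁴/(2−ε); thus T_s = 106.7·(1.483)^(1/4) = 117.7 K.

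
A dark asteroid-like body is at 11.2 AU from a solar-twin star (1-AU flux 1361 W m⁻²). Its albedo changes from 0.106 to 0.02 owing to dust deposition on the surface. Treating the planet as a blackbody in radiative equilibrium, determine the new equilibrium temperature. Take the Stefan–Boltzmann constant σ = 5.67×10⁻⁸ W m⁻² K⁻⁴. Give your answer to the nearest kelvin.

83 K

By the inverse-square law, S = 1361/11.2² = 10.85 W m⁻².
With the new albedo, S(1−α₂)/4 = 2.658 W m⁻², so T₂ = 82.75 K.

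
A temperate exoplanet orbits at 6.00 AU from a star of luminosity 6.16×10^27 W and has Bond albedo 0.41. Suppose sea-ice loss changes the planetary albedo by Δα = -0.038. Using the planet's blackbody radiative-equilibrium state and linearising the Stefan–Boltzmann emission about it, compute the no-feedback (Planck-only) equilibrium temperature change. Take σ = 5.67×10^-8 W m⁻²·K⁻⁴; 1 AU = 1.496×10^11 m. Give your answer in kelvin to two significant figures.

Orbital distance: d = 6.00 AU = 8.976×10^11 m.
Flux at the orbit: S = L/(4πd²) = 6.16×10^27/(4π·(8.98×10^11)²) = 608.4 W m⁻².
The baseline emission temperature is T_e = 199.5 K.
TOA radiative forcing: ΔF = −S·Δα/4 = −608.4·(-0.038)/4 = 5.780 W m⁻².
The Planck feedback parameter is 4σT_e³ = 1.800 W m⁻²/K.
So ΔT₀ = 5.780/1.800 = 3.21 K.

3.2 kelvin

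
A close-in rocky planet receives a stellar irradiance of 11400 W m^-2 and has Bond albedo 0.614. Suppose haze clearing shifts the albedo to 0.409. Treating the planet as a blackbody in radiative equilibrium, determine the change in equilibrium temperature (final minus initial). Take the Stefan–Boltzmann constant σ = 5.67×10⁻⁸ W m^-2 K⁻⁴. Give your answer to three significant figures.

Initial: T₁ = [S(1−0.614)/(4σ)]^(1/4) = 373.2 K.
With α = 0.409, T₂ = 415.2 K.
Change: 415.2 − 373.2 = 41.94 K.

41.9 K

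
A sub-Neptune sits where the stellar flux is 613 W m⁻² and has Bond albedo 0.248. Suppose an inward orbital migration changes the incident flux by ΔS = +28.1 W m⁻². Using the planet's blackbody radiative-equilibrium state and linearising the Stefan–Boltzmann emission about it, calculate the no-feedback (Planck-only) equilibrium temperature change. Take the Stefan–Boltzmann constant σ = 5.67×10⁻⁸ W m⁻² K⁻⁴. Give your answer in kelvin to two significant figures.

Unperturbed T_e = [613.0·(1−0.248)/(4σ)]^¼ = 212.3 K.
TOA radiative forcing: ΔF = (1−α)ΔS/4 = 0.752·(+28.1)/4 = 5.283 W m⁻².
The Planck feedback parameter is 4σT_e³ = 2.171 W m⁻²/K.
ΔT₀ = ΔF/λ_P = 5.283/2.171 = 2.43 K.

2.4 kelvin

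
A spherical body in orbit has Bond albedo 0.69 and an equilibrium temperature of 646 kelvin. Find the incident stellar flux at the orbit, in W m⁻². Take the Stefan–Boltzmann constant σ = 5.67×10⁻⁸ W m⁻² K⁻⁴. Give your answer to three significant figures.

Invert the energy balance for S: S = 4σT⁴/(1−α).
The emitted flux is σT⁴ = 9874 W m⁻².
S = 4·9874/0.31 = 1.274×10^5 W m⁻².

1.27×10^5 W m⁻²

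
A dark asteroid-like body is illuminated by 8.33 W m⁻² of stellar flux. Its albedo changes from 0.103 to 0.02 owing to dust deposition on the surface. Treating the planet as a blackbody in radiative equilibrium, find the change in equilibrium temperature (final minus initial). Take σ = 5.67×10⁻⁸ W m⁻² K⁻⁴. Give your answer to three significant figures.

1.69 K

Before: T₁ = [8.330·0.897/(4σ)]^(1/4) = 75.76 K.
Final:   T₂ = [S(1−0.02)/(4σ)]^(1/4) = 77.46 K.
ΔT = T₂ − T₁ = 1.695 K.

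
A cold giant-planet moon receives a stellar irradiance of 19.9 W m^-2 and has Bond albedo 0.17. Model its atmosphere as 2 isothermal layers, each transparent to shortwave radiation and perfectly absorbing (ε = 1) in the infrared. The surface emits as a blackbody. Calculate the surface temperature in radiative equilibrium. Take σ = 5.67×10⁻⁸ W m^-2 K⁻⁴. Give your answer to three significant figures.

122 K

Top-of-atmosphere balance: σT_e⁴ = S(1−α)/4 = 4.129 W m^-2 → T_e = 92.38 K.
With N = 2 opaque layers, T_s = (N+1)^(1/4)·T_e = 3^(1/4)·92.38 = 121.6 K.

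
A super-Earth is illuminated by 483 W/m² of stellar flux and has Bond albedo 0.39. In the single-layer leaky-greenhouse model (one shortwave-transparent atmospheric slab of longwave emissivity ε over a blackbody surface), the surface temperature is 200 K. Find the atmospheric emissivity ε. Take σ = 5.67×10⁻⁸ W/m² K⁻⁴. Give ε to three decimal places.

0.376

TOA balance gives T_e = 189.8 K.
Since (2−ε)/2 = (T_e/T_s)⁴ = 0.8119, ε = 0.3762.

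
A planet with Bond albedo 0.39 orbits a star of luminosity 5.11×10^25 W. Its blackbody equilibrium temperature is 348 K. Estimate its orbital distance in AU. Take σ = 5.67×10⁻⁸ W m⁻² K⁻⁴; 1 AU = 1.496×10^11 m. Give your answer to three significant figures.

0.183 AU

The flux needed for this T is 4σT⁴/(1−0.39) = 5453 W m⁻².
From L = 4πd²S, d = √(5.11×10^25/(4π·5453)) = 2.731×10^10 m = 0.1825 AU.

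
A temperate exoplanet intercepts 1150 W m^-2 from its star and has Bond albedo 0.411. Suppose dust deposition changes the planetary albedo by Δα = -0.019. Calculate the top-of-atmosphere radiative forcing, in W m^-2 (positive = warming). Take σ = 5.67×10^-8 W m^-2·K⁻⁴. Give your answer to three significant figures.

TOA radiative forcing: ΔF = −S·Δα/4 = −1150·(-0.019)/4 = 5.462 W m^-2.

5.46 W m^-2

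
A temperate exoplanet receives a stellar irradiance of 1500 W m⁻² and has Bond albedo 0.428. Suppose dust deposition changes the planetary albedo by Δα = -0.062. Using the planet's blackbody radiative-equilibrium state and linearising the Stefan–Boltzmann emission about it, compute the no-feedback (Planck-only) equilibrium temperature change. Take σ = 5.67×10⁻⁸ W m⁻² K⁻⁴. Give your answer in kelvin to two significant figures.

6.7 K

Unperturbed T_e = [1500·(1−0.428)/(4σ)]^¼ = 248.0 K.
ΔF = −(S/4)Δα = −(1500/4)×(-0.062) = 23.25 W m⁻².
The Planck feedback parameter is 4σT_e³ = 3.460 W m⁻²/K.
So ΔT₀ = 23.25/3.460 = 6.72 K.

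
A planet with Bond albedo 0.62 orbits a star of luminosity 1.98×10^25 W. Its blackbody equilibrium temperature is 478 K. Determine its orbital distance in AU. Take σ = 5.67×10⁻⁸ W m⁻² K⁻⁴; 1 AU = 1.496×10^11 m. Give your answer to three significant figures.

The flux needed for this T is 4σT⁴/(1−0.62) = 31160 W m⁻².
From L = 4πd²S, d = √(1.98×10^25/(4π·31160)) = 7.111×10^9 m = 0.04753 AU.

0.0475 AU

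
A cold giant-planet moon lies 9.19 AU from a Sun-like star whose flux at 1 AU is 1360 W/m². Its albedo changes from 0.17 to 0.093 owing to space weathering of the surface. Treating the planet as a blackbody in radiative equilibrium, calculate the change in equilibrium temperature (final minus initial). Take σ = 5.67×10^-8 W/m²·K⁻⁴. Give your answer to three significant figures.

Irradiance scales as 1/d², so S = 1360 W/m² × (1/9.19)² = 16.10 W/m².
Before: T₁ = [16.10·0.83/(4σ)]^(1/4) = 87.62 K.
After:  T₂ = [16.10·0.907/(4σ)]^(1/4) = 89.58 K.
ΔT = T₂ − T₁ = 1.965 K.

1.96 K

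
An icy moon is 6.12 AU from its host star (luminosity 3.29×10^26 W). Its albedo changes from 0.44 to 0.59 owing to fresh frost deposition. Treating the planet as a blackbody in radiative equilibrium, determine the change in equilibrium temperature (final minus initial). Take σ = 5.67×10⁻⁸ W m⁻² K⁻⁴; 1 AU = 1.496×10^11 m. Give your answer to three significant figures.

-7.03 kelvin

d = 6.12 × 1.496×10^11 m = 9.156×10^11 m.
S = L/(4πd²) = 31.23 W m⁻².
Initial: T₁ = [S(1−0.44)/(4σ)]^(1/4) = 93.71 K.
After:  T₂ = [31.23·0.41/(4σ)]^(1/4) = 86.68 K.
ΔT = T₂ − T₁ = -7.027 K.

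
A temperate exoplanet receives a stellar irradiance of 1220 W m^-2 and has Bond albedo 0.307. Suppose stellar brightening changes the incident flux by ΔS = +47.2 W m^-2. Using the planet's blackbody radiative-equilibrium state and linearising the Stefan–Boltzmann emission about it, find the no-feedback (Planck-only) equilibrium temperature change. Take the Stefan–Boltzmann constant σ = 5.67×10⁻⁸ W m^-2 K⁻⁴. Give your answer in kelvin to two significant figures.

Unperturbed T_e = [1220·(1−0.307)/(4σ)]^¼ = 247.1 K.
ΔF = Δ[S(1−α)]/4 = (1−0.307)·+47.2/4 = 8.177 W m^-2.
The Planck feedback parameter is 4σT_e³ = 3.422 W m^-2/K.
Hence the no-feedback warming is ΔF/(4σT_e³) = 2.39 K.

2.4 K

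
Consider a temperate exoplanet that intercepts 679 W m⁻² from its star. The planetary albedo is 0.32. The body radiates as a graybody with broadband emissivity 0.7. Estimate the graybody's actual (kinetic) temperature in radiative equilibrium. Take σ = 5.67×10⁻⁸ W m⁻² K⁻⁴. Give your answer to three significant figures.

The planet absorbs (1−α)S over its disc πR² and re-emits over 4πR², so the mean absorbed flux is (1−0.32)·679.0/4 = 115.4 W m⁻².
Radiative balance εσT⁴ = 115.4 gives T = [115.4/(0.7·σ)]^(1/4) = 232.2 K.

232 K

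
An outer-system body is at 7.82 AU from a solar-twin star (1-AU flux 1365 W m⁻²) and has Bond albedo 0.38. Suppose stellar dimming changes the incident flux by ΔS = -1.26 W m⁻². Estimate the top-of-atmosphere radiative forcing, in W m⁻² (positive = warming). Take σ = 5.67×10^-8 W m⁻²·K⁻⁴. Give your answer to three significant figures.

-0.195 W m⁻²

Flux at the orbit: S = 1365/(7.82)² = 22.32 W m⁻².
ΔF = Δ[S(1−α)]/4 = (1−0.38)·-1.26/4 = -0.1953 W m⁻².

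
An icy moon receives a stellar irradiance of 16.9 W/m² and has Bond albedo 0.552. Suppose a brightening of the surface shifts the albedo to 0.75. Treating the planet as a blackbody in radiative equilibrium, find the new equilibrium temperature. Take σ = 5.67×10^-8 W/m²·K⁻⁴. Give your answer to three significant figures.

New equilibrium: T₂ = [(1−0.75)·16.90/(4σ)]^(1/4) = 65.70 K.

65.7 K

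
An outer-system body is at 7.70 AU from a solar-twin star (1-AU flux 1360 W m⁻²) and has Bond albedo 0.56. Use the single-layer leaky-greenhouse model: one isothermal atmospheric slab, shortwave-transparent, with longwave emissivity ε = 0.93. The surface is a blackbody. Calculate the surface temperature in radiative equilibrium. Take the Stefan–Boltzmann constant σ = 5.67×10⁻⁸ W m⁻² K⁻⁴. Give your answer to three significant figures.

By the inverse-square law, S = 1360/7.70² = 22.94 W m⁻².
Effective emission temperature (TOA balance): σT_e⁴ = S(1−α)/4 = 2.523 W m⁻² → T_e = 81.68 K.
The surface balance (absorbed SW + ε·downward IR = σT_s⁴) with T_a⁴ = T_s⁴/2 reduces to T_s = T_e·[2/(2−ε)]^¼ = 95.50 K.

95.5 kelvin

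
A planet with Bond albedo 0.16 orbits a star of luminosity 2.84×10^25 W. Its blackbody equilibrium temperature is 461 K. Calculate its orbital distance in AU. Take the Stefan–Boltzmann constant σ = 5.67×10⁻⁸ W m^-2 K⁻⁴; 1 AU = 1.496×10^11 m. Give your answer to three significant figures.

0.0910 AU

The flux needed for this T is 4σT⁴/(1−0.16) = 12190 W m^-2.
From L = 4πd²S, d = √(2.84×10^25/(4π·12190)) = 1.361×10^10 m = 0.09100 AU.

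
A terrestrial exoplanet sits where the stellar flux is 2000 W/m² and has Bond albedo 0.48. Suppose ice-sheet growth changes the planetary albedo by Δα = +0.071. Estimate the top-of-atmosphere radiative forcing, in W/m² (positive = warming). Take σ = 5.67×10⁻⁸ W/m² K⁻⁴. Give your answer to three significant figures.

-35.5 W/m²

The change in absorbed flux is Δ[S(1−α)/4] = −SΔα/4 = -35.50 W/m².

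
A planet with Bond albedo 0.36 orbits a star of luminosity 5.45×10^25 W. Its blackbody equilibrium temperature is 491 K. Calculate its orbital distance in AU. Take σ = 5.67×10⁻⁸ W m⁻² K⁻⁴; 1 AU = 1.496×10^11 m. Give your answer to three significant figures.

The flux needed for this T is 4σT⁴/(1−0.36) = 20600 W m⁻².
From L = 4πd²S, d = √(5.45×10^25/(4π·20600)) = 1.451×10^10 m = 0.09700 AU.

0.0970 AU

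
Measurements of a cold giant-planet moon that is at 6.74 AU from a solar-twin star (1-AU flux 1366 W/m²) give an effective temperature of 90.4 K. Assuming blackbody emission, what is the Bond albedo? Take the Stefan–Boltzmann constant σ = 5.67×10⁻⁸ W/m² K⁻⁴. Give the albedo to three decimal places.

0.496

Flux at the orbit: S = 1366/(6.74)² = 30.07 W/m².
From σT⁴ = S(1−α)/4 we invert for α: 1−α = 4σT⁴/S.
4σT⁴ = 4·5.67×10⁻⁸·(90.4)⁴ = 15.15 W/m².
Hence α = 1 − 15.15/30.07 = 0.4963.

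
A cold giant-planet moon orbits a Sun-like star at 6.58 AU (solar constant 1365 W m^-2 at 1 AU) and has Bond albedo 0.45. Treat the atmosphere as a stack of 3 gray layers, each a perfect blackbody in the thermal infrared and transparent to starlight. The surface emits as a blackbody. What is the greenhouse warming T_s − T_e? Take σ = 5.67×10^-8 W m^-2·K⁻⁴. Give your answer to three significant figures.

By the inverse-square law, S = 1365/6.58² = 31.53 W m^-2.
Top-of-atmosphere balance: σT_e⁴ = S(1−α)/4 = 4.335 W m^-2 → T_e = 93.51 K.
T_s = (N+1)^(1/4)·T_e = 132.2 K.
Warming: T_s − T_e = 38.73 K.

38.7 K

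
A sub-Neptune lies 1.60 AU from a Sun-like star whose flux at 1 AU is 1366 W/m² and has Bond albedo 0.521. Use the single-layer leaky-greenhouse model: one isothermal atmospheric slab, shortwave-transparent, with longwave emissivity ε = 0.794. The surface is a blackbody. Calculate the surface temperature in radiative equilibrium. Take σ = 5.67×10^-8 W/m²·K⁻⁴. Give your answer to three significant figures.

Flux at the orbit: S = 1366/(1.60)² = 533.6 W/m².
The planet radiates to space at T_e = [S(1−α)/(4σ)]^(1/4) = 183.2 K.
Surface balance with a leaky layer gives σT_s⁴ = σT_e⁴·2/(2−ε), so T_s = T_e·[2/(2−0.794)]^(1/4) = 207.9 K.

208 kelvin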